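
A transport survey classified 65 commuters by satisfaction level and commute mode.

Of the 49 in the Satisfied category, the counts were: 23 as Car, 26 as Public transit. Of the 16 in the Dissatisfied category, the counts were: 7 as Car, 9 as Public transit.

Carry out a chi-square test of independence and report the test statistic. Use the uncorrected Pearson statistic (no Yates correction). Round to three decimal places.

0.049

Row totals: 49, 16. Column totals: 30, 35. Grand total N = 65.
Expected counts (row total × column total / N):
  Satisfied, Car: 49×30/65 = 22.6154
  Satisfied, Public transit: 49×35/65 = 26.3846
  Dissatisfied, Car: 16×30/65 = 7.3846
  Dissatisfied, Public transit: 16×35/65 = 8.6154
Contributions (O − E)²/E:
  (23 − 22.6154)²/22.6154 = 0.0065
  (26 − 26.3846)²/26.3846 = 0.0056
  (7 − 7.3846)²/7.3846 = 0.0200
  (9 − 8.6154)²/8.6154 = 0.0172
χ² = 0.0065 + 0.0056 + 0.0200 + 0.0172 = 0.049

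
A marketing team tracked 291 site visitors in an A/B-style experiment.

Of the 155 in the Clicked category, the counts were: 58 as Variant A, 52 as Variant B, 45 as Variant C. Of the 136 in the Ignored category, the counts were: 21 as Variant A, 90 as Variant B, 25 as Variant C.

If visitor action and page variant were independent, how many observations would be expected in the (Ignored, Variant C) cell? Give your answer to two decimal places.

32.71

Row total (Ignored) = 136; column total (Variant C) = 70; grand total N = 291.
Expected count = (row total × column total) / N = 136 × 70 / 291 = 32.71.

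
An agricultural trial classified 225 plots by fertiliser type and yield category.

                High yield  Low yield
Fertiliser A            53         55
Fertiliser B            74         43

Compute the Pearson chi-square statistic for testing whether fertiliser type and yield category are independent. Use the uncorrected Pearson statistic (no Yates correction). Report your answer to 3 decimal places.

Row totals: 108, 117. Column totals: 127, 98. Grand total N = 225.
Expected counts (row total × column total / N):
  Fertiliser A, High yield: 108×127/225 = 60.9600
  Fertiliser A, Low yield: 108×98/225 = 47.0400
  Fertiliser B, High yield: 117×127/225 = 66.0400
  Fertiliser B, Low yield: 117×98/225 = 50.9600
Contributions (O − E)²/E:
  (53 − 60.9600)²/60.9600 = 1.0394
  (55 − 47.0400)²/47.0400 = 1.3470
  (74 − 66.0400)²/66.0400 = 0.9594
  (43 − 50.9600)²/50.9600 = 1.2434
χ² = 1.0394 + 1.3470 + 0.9594 + 1.2434 = 4.589

4.589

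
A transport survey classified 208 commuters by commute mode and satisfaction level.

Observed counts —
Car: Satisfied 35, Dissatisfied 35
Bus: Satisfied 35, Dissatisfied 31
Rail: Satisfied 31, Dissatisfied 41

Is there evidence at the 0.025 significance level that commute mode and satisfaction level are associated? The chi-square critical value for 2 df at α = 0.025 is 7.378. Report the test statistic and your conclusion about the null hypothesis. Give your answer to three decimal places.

Row totals: 70, 66, 72. Column totals: 101, 107. Grand total N = 208.
Expected counts (row total × column total / N):
  Car, Satisfied: 70×101/208 = 33.9904
  Car, Dissatisfied: 70×107/208 = 36.0096
  Bus, Satisfied: 66×101/208 = 32.0481
  Bus, Dissatisfied: 66×107/208 = 33.9519
  Rail, Satisfied: 72×101/208 = 34.9615
  Rail, Dissatisfied: 72×107/208 = 37.0385
Contributions (O − E)²/E:
  (35 − 33.9904)²/33.9904 = 0.0300
  (35 − 36.0096)²/36.0096 = 0.0283
  (35 − 32.0481)²/32.0481 = 0.2719
  (31 − 33.9519)²/33.9519 = 0.2566
  (31 − 34.9615)²/34.9615 = 0.4489
  (41 − 37.0385)²/37.0385 = 0.4237
χ² = 0.0300 + 0.0283 + 0.2719 + 0.2566 + 0.4489 + 0.4237 = 1.459
df = (3−1)(2−1) = 2. Since 1.459 < 7.378, fail to reject the null hypothesis of independence at α = 0.025.

1.459; fail to reject H₀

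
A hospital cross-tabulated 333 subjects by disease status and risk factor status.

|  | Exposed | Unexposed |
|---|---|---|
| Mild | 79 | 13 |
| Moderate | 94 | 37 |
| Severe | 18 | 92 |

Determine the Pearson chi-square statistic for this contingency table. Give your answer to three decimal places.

117.260

Row totals: 92, 131, 110. Column totals: 191, 142. Grand total N = 333.
Expected counts (row total × column total / N):
  Mild, Exposed: 92×191/333 = 52.7688
  Mild, Unexposed: 92×142/333 = 39.2312
  Moderate, Exposed: 131×191/333 = 75.1381
  Moderate, Unexposed: 131×142/333 = 55.8619
  Severe, Exposed: 110×191/333 = 63.0931
  Severe, Unexposed: 110×142/333 = 46.9069
Contributions (O − E)²/E:
  (79 − 52.7688)²/52.7688 = 13.0394
  (13 − 39.2312)²/39.2312 = 17.5390
  (94 − 75.1381)²/75.1381 = 4.7349
  (37 − 55.8619)²/55.8619 = 6.3688
  (18 − 63.0931)²/63.0931 = 32.2284
  (92 − 46.9069)²/46.9069 = 43.3494
χ² = 13.0394 + 17.5390 + 4.7349 + 6.3688 + 32.2284 + 43.3494 = 117.260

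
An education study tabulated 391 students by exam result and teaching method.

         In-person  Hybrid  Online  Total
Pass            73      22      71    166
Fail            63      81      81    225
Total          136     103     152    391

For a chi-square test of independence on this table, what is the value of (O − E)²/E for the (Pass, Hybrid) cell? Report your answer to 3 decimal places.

Row total (Pass) = 166; column total (Hybrid) = 103; N = 391.
Expected count E = 166 × 103 / 391 = 43.7289.
Contribution = (O − E)²/E = (22 − 43.7289)² / 43.7289 = 10.797.

10.797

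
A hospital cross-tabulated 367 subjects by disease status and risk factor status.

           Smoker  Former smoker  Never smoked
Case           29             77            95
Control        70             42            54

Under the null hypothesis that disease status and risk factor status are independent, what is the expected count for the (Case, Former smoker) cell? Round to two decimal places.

Row total (Case) = 201; column total (Former smoker) = 119; grand total N = 367.
Expected count = (row total × column total) / N = 201 × 119 / 367 = 65.17.

65.17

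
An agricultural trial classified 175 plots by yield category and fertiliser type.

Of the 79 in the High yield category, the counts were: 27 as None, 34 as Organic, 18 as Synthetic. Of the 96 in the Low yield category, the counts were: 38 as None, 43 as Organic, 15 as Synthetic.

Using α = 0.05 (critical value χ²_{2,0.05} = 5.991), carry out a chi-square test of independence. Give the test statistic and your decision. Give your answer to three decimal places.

1.549; fail to reject H₀

Row totals: 79, 96. Column totals: 65, 77, 33. Grand total N = 175.
Expected counts (row total × column total / N):
  High yield, None: 79×65/175 = 29.3429
  High yield, Organic: 79×77/175 = 34.7600
  High yield, Synthetic: 79×33/175 = 14.8971
  Low yield, None: 96×65/175 = 35.6571
  Low yield, Organic: 96×77/175 = 42.2400
  Low yield, Synthetic: 96×33/175 = 18.1029
Contributions (O − E)²/E:
  (27 − 29.3429)²/29.3429 = 0.1871
  (34 − 34.7600)²/34.7600 = 0.0166
  (18 − 14.8971)²/14.8971 = 0.6463
  (38 − 35.6571)²/35.6571 = 0.1539
  (43 − 42.2400)²/42.2400 = 0.0137
  (15 − 18.1029)²/18.1029 = 0.5318
χ² = 0.1871 + 0.0166 + 0.6463 + 0.1539 + 0.0137 + 0.5318 = 1.549
df = (2−1)(3−1) = 2. Since 1.549 < 5.991, fail to reject the null hypothesis of independence at α = 0.05.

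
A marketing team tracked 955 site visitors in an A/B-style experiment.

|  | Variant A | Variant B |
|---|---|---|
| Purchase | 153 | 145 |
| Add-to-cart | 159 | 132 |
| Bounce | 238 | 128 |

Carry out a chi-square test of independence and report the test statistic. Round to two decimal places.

14.09

Row totals: 298, 291, 366. Column totals: 550, 405. Grand total N = 955.
Expected counts (row total × column total / N):
  Purchase, Variant A: 298×550/955 = 171.623
  Purchase, Variant B: 298×405/955 = 126.377
  Add-to-cart, Variant A: 291×550/955 = 167.592
  Add-to-cart, Variant B: 291×405/955 = 123.408
  Bounce, Variant A: 366×550/955 = 210.785
  Bounce, Variant B: 366×405/955 = 155.215
Contributions (O − E)²/E:
  (153 − 171.623)²/171.623 = 2.0208
  (145 − 126.377)²/126.377 = 2.7443
  (159 − 167.592)²/167.592 = 0.4405
  (132 − 123.408)²/123.408 = 0.5982
  (238 − 210.785)²/210.785 = 3.5138
  (128 − 155.215)²/155.215 = 4.7718
χ² = 2.0208 + 2.7443 + 0.4405 + 0.5982 + 3.5138 + 4.7718 = 14.09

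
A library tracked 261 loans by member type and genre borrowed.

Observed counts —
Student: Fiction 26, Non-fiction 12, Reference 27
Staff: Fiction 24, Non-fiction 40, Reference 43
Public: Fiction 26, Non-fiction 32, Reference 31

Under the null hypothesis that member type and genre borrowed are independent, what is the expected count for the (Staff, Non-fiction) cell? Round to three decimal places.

Row total (Staff) = 107; column total (Non-fiction) = 84; grand total N = 261.
Expected count = (row total × column total) / N = 107 × 84 / 261 = 34.437.

34.437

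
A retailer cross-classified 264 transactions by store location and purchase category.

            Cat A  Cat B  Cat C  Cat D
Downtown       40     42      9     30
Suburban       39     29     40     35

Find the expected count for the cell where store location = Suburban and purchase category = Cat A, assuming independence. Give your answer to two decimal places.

Row total (Suburban) = 143; column total (Cat A) = 79; grand total N = 264.
Expected count = (row total × column total) / N = 143 × 79 / 264 = 42.79.

42.79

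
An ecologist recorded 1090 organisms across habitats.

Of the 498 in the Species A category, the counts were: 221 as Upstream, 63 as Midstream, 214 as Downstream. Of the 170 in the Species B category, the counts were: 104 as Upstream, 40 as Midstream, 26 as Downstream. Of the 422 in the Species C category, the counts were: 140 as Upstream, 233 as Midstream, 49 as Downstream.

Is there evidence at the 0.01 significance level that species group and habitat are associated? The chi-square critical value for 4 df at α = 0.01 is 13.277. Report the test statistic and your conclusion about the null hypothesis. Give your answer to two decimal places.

254.92; reject H₀

Row totals: 498, 170, 422. Column totals: 465, 336, 289. Grand total N = 1090.
Expected counts (row total × column total / N):
  Species A, Upstream: 498×465/1090 = 212.450
  Species A, Midstream: 498×336/1090 = 153.512
  Species A, Downstream: 498×289/1090 = 132.039
  Species B, Upstream: 170×465/1090 = 72.523
  Species B, Midstream: 170×336/1090 = 52.404
  Species B, Downstream: 170×289/1090 = 45.073
  Species C, Upstream: 422×465/1090 = 180.028
  Species C, Midstream: 422×336/1090 = 130.084
  Species C, Downstream: 422×289/1090 = 111.888
Contributions (O − E)²/E:
  (221 − 212.450)²/212.450 = 0.3441
  (63 − 153.512)²/153.512 = 53.3667
  (214 − 132.039)²/132.039 = 50.8759
  (104 − 72.523)²/72.523 = 13.6619
  (40 − 52.404)²/52.404 = 2.9360
  (26 − 45.073)²/45.073 = 8.0709
  (140 − 180.028)²/180.028 = 8.9000
  (233 − 130.084)²/130.084 = 81.4220
  (49 − 111.888)²/111.888 = 35.3470
χ² = 0.3441 + 53.3667 + 50.8759 + 13.6619 + 2.9360 + 8.0709 + 8.9000 + 81.4220 + 35.3470 = 254.92
df = (3−1)(3−1) = 4. Since 254.92 > 13.277, reject the null hypothesis of independence at α = 0.01.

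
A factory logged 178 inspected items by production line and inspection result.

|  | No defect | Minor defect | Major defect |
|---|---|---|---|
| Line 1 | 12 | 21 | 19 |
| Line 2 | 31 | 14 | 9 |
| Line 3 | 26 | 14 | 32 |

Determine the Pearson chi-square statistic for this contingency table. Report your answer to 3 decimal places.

20.394

Row totals: 52, 54, 72. Column totals: 69, 49, 60. Grand total N = 178.
Expected counts (row total × column total / N):
  Line 1, No defect: 52×69/178 = 20.1573
  Line 1, Minor defect: 52×49/178 = 14.3146
  Line 1, Major defect: 52×60/178 = 17.5281
  Line 2, No defect: 54×69/178 = 20.9326
  Line 2, Minor defect: 54×49/178 = 14.8652
  Line 2, Major defect: 54×60/178 = 18.2022
  Line 3, No defect: 72×69/178 = 27.9101
  Line 3, Minor defect: 72×49/178 = 19.8202
  Line 3, Major defect: 72×60/178 = 24.2697
Contributions (O − E)²/E:
  (12 − 20.1573)²/20.1573 = 3.3011
  (21 − 14.3146)²/14.3146 = 3.1223
  (19 − 17.5281)²/17.5281 = 0.1236
  (31 − 20.9326)²/20.9326 = 4.8419
  (14 − 14.8652)²/14.8652 = 0.0504
  (9 − 18.2022)²/18.2022 = 4.6522
  (26 − 27.9101)²/27.9101 = 0.1307
  (14 − 19.8202)²/19.8202 = 1.7091
  (32 − 24.2697)²/24.2697 = 2.4622
χ² = 3.3011 + 3.1223 + 0.1236 + 4.8419 + 0.0504 + 4.6522 + 0.1307 + 1.7091 + 2.4622 = 20.394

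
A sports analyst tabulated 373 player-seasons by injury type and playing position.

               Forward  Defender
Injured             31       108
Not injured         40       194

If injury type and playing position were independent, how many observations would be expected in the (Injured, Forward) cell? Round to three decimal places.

Row total (Injured) = 139; column total (Forward) = 71; grand total N = 373.
Expected count = (row total × column total) / N = 139 × 71 / 373 = 26.458.

26.458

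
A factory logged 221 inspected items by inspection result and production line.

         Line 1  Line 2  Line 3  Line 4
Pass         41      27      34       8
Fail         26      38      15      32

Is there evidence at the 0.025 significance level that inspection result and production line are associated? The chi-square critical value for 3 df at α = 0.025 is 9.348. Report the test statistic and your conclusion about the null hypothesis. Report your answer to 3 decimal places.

26.983; reject H₀

Row totals: 110, 111. Column totals: 67, 65, 49, 40. Grand total N = 221.
Expected counts (row total × column total / N):
  Pass, Line 1: 110×67/221 = 33.3484
  Pass, Line 2: 110×65/221 = 32.3529
  Pass, Line 3: 110×49/221 = 24.3891
  Pass, Line 4: 110×40/221 = 19.9095
  Fail, Line 1: 111×67/221 = 33.6516
  Fail, Line 2: 111×65/221 = 32.6471
  Fail, Line 3: 111×49/221 = 24.6109
  Fail, Line 4: 111×40/221 = 20.0905
Contributions (O − E)²/E:
  (41 − 33.3484)²/33.3484 = 1.7556
  (27 − 32.3529)²/32.3529 = 0.8857
  (34 − 24.3891)²/24.3891 = 3.7873
  (8 − 19.9095)²/19.9095 = 7.1240
  (26 − 33.6516)²/33.6516 = 1.7398
  (38 − 32.6471)²/32.6471 = 0.8777
  (15 − 24.6109)²/24.6109 = 3.7532
  (32 − 20.0905)²/20.0905 = 7.0599
χ² = 1.7556 + 0.8857 + 3.7873 + 7.1240 + 1.7398 + 0.8777 + 3.7532 + 7.0599 = 26.983
df = (2−1)(4−1) = 3. Since 26.983 > 9.348, reject the null hypothesis of independence at α = 0.025.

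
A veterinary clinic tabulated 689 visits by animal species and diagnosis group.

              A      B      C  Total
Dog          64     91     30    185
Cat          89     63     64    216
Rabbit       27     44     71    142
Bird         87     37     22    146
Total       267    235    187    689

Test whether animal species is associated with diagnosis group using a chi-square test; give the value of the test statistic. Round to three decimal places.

93.179

Grand total N = 689.
Expected counts (row total × column total / N):
  Dog, A: 185×267/689 = 71.6909
  Dog, B: 185×235/689 = 63.0987
  Dog, C: 185×187/689 = 50.2104
  Cat, A: 216×267/689 = 83.7039
  Cat, B: 216×235/689 = 73.6720
  Cat, C: 216×187/689 = 58.6241
  Rabbit, A: 142×267/689 = 55.0276
  Rabbit, B: 142×235/689 = 48.4325
  Rabbit, C: 142×187/689 = 38.5399
  Bird, A: 146×267/689 = 56.5776
  Bird, B: 146×235/689 = 49.7968
  Bird, C: 146×187/689 = 39.6255
Contributions (O − E)²/E:
  (64 − 71.6909)²/71.6909 = 0.8251
  (91 − 63.0987)²/63.0987 = 12.3375
  (30 − 50.2104)²/50.2104 = 8.1350
  (89 − 83.7039)²/83.7039 = 0.3351
  (63 − 73.6720)²/73.6720 = 1.5459
  (64 − 58.6241)²/58.6241 = 0.4930
  (27 − 55.0276)²/55.0276 = 14.2755
  (44 − 48.4325)²/48.4325 = 0.4057
  (71 − 38.5399)²/38.5399 = 27.3394
  (87 − 56.5776)²/56.5776 = 16.3585
  (37 − 49.7968)²/49.7968 = 3.2885
  (22 − 39.6255)²/39.6255 = 7.8399
χ² = 0.8251 + 12.3375 + 8.1350 + 0.3351 + 1.5459 + 0.4930 + 14.2755 + 0.4057 + 27.3394 + 16.3585 + 3.2885 + 7.8399 = 93.179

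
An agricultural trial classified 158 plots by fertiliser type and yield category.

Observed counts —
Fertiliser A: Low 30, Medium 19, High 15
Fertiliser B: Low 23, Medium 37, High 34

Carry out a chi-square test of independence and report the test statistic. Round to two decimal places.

Row totals: 64, 94. Column totals: 53, 56, 49. Grand total N = 158.
Expected counts (row total × column total / N):
  Fertiliser A, Low: 64×53/158 = 21.4684
  Fertiliser A, Medium: 64×56/158 = 22.6835
  Fertiliser A, High: 64×49/158 = 19.8481
  Fertiliser B, Low: 94×53/158 = 31.5316
  Fertiliser B, Medium: 94×56/158 = 33.3165
  Fertiliser B, High: 94×49/158 = 29.1519
Contributions (O − E)²/E:
  (30 − 21.4684)²/21.4684 = 3.3905
  (19 − 22.6835)²/22.6835 = 0.5982
  (15 − 19.8481)²/19.8481 = 1.1842
  (23 − 31.5316)²/31.5316 = 2.3084
  (37 − 33.3165)²/33.3165 = 0.4073
  (34 − 29.1519)²/29.1519 = 0.8063
χ² = 3.3905 + 0.5982 + 1.1842 + 2.3084 + 0.4073 + 0.8063 = 8.69

8.69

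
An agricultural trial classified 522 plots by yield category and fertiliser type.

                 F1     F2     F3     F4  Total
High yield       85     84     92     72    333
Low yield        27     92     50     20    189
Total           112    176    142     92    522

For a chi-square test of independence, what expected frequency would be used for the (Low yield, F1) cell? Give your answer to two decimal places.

40.55

Row total (Low yield) = 189; column total (F1) = 112; grand total N = 522.
Expected count = (row total × column total) / N = 189 × 112 / 522 = 40.55.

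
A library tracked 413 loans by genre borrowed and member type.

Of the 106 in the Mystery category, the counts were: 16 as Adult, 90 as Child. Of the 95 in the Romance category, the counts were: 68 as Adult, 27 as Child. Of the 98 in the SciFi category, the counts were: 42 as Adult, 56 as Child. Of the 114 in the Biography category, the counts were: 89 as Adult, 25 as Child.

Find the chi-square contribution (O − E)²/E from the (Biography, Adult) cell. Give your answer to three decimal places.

14.817

Row total (Biography) = 114; column total (Adult) = 215; N = 413.
Expected count E = 114 × 215 / 413 = 59.3462.
Contribution = (O − E)²/E = (89 − 59.3462)² / 59.3462 = 14.817.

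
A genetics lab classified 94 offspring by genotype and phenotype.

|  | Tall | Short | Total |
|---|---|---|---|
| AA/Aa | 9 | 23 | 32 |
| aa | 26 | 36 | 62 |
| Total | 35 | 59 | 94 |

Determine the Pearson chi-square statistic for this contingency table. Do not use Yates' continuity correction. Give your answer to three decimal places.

Grand total N = 94.
Expected counts (row total × column total / N):
  AA/Aa, Tall: 32×35/94 = 11.9149
  AA/Aa, Short: 32×59/94 = 20.0851
  aa, Tall: 62×35/94 = 23.0851
  aa, Short: 62×59/94 = 38.9149
Contributions (O − E)²/E:
  (9 − 11.9149)²/11.9149 = 0.7131
  (23 − 20.0851)²/20.0851 = 0.4230
  (26 − 23.0851)²/23.0851 = 0.3681
  (36 − 38.9149)²/38.9149 = 0.2183
χ² = 0.7131 + 0.4230 + 0.3681 + 0.2183 = 1.723

1.723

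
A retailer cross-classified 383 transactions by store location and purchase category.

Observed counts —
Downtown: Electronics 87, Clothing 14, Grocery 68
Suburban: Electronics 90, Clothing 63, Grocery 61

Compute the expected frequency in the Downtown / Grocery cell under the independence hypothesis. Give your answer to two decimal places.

Row total (Downtown) = 169; column total (Grocery) = 129; grand total N = 383.
Expected count = (row total × column total) / N = 169 × 129 / 383 = 56.92.

56.92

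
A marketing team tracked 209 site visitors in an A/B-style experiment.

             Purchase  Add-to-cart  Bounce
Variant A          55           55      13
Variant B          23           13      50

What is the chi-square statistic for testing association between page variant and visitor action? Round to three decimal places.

Row totals: 123, 86. Column totals: 78, 68, 63. Grand total N = 209.
Expected counts (row total × column total / N):
  Variant A, Purchase: 123×78/209 = 45.9043
  Variant A, Add-to-cart: 123×68/209 = 40.0191
  Variant A, Bounce: 123×63/209 = 37.0766
  Variant B, Purchase: 86×78/209 = 32.0957
  Variant B, Add-to-cart: 86×68/209 = 27.9809
  Variant B, Bounce: 86×63/209 = 25.9234
Contributions (O − E)²/E:
  (55 − 45.9043)²/45.9043 = 1.8023
  (55 − 40.0191)²/40.0191 = 5.6080
  (13 − 37.0766)²/37.0766 = 15.6347
  (23 − 32.0957)²/32.0957 = 2.5777
  (13 − 27.9809)²/27.9809 = 8.0207
  (50 − 25.9234)²/25.9234 = 22.3614
χ² = 1.8023 + 5.6080 + 15.6347 + 2.5777 + 8.0207 + 22.3614 = 56.005

56.005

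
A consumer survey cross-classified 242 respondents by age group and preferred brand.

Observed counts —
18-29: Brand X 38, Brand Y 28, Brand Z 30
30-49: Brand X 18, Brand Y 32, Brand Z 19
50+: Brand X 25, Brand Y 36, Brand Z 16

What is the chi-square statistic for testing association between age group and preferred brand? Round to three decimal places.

Row totals: 96, 69, 77. Column totals: 81, 96, 65. Grand total N = 242.
Expected counts (row total × column total / N):
  18-29, Brand X: 96×81/242 = 32.1322
  18-29, Brand Y: 96×96/242 = 38.0826
  18-29, Brand Z: 96×65/242 = 25.7851
  30-49, Brand X: 69×81/242 = 23.0950
  30-49, Brand Y: 69×96/242 = 27.3719
  30-49, Brand Z: 69×65/242 = 18.5331
  50+, Brand X: 77×81/242 = 25.7727
  50+, Brand Y: 77×96/242 = 30.5455
  50+, Brand Z: 77×65/242 = 20.6818
Contributions (O − E)²/E:
  (38 − 32.1322)²/32.1322 = 1.0715
  (28 − 38.0826)²/38.0826 = 2.6694
  (30 − 25.7851)²/25.7851 = 0.6890
  (18 − 23.0950)²/23.0950 = 1.1240
  (32 − 27.3719)²/27.3719 = 0.7825
  (19 − 18.5331)²/18.5331 = 0.0118
  (25 − 25.7727)²/25.7727 = 0.0232
  (36 − 30.5455)²/30.5455 = 0.9740
  (16 − 20.6818)²/20.6818 = 1.0598
χ² = 1.0715 + 2.6694 + 0.6890 + 1.1240 + 0.7825 + 0.0118 + 0.0232 + 0.9740 + 1.0598 = 8.405

8.405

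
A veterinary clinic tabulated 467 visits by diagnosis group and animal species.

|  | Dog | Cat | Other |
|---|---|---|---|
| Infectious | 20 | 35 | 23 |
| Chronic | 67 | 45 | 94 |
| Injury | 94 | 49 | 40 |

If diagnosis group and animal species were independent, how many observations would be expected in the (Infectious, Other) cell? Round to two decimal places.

26.22

Row total (Infectious) = 78; column total (Other) = 157; grand total N = 467.
Expected count = (row total × column total) / N = 78 × 157 / 467 = 26.22.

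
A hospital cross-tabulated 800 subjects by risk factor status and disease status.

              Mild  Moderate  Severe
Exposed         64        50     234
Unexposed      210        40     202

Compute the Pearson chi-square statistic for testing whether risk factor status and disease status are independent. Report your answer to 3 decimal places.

Row totals: 348, 452. Column totals: 274, 90, 436. Grand total N = 800.
Expected counts (row total × column total / N):
  Exposed, Mild: 348×274/800 = 119.1900
  Exposed, Moderate: 348×90/800 = 39.1500
  Exposed, Severe: 348×436/800 = 189.6600
  Unexposed, Mild: 452×274/800 = 154.8100
  Unexposed, Moderate: 452×90/800 = 50.8500
  Unexposed, Severe: 452×436/800 = 246.3400
Contributions (O − E)²/E:
  (64 − 119.1900)²/119.1900 = 25.5553
  (50 − 39.1500)²/39.1500 = 3.0070
  (234 − 189.6600)²/189.6600 = 10.3661
  (210 − 154.8100)²/154.8100 = 19.6753
  (40 − 50.8500)²/50.8500 = 2.3151
  (202 − 246.3400)²/246.3400 = 7.9810
χ² = 25.5553 + 3.0070 + 10.3661 + 19.6753 + 2.3151 + 7.9810 = 68.900

68.900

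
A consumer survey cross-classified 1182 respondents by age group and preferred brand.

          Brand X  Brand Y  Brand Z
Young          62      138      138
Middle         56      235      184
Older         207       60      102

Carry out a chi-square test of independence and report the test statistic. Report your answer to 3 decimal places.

Row totals: 338, 475, 369. Column totals: 325, 433, 424. Grand total N = 1182.
Expected counts (row total × column total / N):
  Young, Brand X: 338×325/1182 = 92.9357
  Young, Brand Y: 338×433/1182 = 123.8190
  Young, Brand Z: 338×424/1182 = 121.2453
  Middle, Brand X: 475×325/1182 = 130.6049
  Middle, Brand Y: 475×433/1182 = 174.0059
  Middle, Brand Z: 475×424/1182 = 170.3892
  Older, Brand X: 369×325/1182 = 101.4594
  Older, Brand Y: 369×433/1182 = 135.1751
  Older, Brand Z: 369×424/1182 = 132.3655
Contributions (O − E)²/E:
  (62 − 92.9357)²/92.9357 = 10.2976
  (138 − 123.8190)²/123.8190 = 1.6242
  (138 − 121.2453)²/121.2453 = 2.3153
  (56 − 130.6049)²/130.6049 = 42.6163
  (235 − 174.0059)²/174.0059 = 21.3802
  (184 − 170.3892)²/170.3892 = 1.0872
  (207 − 101.4594)²/101.4594 = 109.7860
  (60 − 135.1751)²/135.1751 = 41.8072
  (102 − 132.3655)²/132.3655 = 6.9660
χ² = 10.2976 + 1.6242 + 2.3153 + 42.6163 + 21.3802 + 1.0872 + 109.7860 + 41.8072 + 6.9660 = 237.880

237.880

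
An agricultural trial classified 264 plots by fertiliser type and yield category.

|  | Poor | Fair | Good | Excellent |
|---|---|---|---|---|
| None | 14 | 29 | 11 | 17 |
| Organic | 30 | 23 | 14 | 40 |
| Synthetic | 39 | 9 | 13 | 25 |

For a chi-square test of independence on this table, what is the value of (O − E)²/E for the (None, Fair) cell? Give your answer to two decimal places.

Row total (None) = 71; column total (Fair) = 61; N = 264.
Expected count E = 71 × 61 / 264 = 16.405.
Contribution = (O − E)²/E = (29 − 16.405)² / 16.405 = 9.67.

9.67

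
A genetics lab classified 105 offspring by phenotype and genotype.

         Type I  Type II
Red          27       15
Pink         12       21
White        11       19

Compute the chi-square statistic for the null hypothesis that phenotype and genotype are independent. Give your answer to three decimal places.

Row totals: 42, 33, 30. Column totals: 50, 55. Grand total N = 105.
Expected counts (row total × column total / N):
  Red, Type I: 42×50/105 = 20.0000
  Red, Type II: 42×55/105 = 22.0000
  Pink, Type I: 33×50/105 = 15.7143
  Pink, Type II: 33×55/105 = 17.2857
  White, Type I: 30×50/105 = 14.2857
  White, Type II: 30×55/105 = 15.7143
Contributions (O − E)²/E:
  (27 − 20.0000)²/20.0000 = 2.4500
  (15 − 22.0000)²/22.0000 = 2.2273
  (12 − 15.7143)²/15.7143 = 0.8779
  (21 − 17.2857)²/17.2857 = 0.7981
  (11 − 14.2857)²/14.2857 = 0.7557
  (19 − 15.7143)²/15.7143 = 0.6870
χ² = 2.4500 + 2.2273 + 0.8779 + 0.7981 + 0.7557 + 0.6870 = 7.796

7.796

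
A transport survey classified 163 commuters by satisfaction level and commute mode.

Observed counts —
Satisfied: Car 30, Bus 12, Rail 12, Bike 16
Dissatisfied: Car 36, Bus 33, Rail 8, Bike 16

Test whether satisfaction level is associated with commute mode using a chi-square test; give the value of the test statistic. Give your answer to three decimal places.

8.061

Row totals: 70, 93. Column totals: 66, 45, 20, 32. Grand total N = 163.
Expected counts (row total × column total / N):
  Satisfied, Car: 70×66/163 = 28.3436
  Satisfied, Bus: 70×45/163 = 19.3252
  Satisfied, Rail: 70×20/163 = 8.5890
  Satisfied, Bike: 70×32/163 = 13.7423
  Dissatisfied, Car: 93×66/163 = 37.6564
  Dissatisfied, Bus: 93×45/163 = 25.6748
  Dissatisfied, Rail: 93×20/163 = 11.4110
  Dissatisfied, Bike: 93×32/163 = 18.2577
Contributions (O − E)²/E:
  (30 − 28.3436)²/28.3436 = 0.0968
  (12 − 19.3252)²/19.3252 = 2.7766
  (12 − 8.5890)²/8.5890 = 1.3546
  (16 − 13.7423)²/13.7423 = 0.3709
  (36 − 37.6564)²/37.6564 = 0.0729
  (33 − 25.6748)²/25.6748 = 2.0899
  (8 − 11.4110)²/11.4110 = 1.0196
  (16 − 18.2577)²/18.2577 = 0.2792
χ² = 0.0968 + 2.7766 + 1.3546 + 0.3709 + 0.0729 + 2.0899 + 1.0196 + 0.2792 = 8.061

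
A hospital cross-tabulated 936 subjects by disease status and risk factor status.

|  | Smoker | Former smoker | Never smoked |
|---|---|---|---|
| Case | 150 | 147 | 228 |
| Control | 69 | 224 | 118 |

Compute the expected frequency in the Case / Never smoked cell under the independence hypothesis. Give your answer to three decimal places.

Row total (Case) = 525; column total (Never smoked) = 346; grand total N = 936.
Expected count = (row total × column total) / N = 525 × 346 / 936 = 194.071.

194.071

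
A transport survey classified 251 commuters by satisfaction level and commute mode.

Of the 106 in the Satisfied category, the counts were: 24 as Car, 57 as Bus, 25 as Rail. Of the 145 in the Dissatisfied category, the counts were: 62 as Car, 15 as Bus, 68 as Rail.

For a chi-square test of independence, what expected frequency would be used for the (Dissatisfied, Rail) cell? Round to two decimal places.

Row total (Dissatisfied) = 145; column total (Rail) = 93; grand total N = 251.
Expected count = (row total × column total) / N = 145 × 93 / 251 = 53.73.

53.73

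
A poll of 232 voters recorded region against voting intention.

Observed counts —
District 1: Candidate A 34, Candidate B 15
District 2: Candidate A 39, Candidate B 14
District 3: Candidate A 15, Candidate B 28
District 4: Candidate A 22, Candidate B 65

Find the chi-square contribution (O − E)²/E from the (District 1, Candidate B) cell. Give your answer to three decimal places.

4.499

Row total (District 1) = 49; column total (Candidate B) = 122; N = 232.
Expected count E = 49 × 122 / 232 = 25.76724.
Contribution = (O − E)²/E = (15 − 25.76724)² / 25.76724 = 4.499.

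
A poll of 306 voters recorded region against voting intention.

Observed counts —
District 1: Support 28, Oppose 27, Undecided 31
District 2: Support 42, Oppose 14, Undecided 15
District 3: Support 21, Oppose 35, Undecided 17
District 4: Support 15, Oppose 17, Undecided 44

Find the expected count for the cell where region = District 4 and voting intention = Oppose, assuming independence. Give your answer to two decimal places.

Row total (District 4) = 76; column total (Oppose) = 93; grand total N = 306.
Expected count = (row total × column total) / N = 76 × 93 / 306 = 23.10.

23.10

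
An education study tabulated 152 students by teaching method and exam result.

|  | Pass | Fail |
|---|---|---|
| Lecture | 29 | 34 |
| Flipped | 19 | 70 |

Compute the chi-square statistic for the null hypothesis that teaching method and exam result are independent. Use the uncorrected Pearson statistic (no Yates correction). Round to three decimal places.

Row totals: 63, 89. Column totals: 48, 104. Grand total N = 152.
Expected counts (row total × column total / N):
  Lecture, Pass: 63×48/152 = 19.8947
  Lecture, Fail: 63×104/152 = 43.1053
  Flipped, Pass: 89×48/152 = 28.1053
  Flipped, Fail: 89×104/152 = 60.8947
Contributions (O − E)²/E:
  (29 − 19.8947)²/19.8947 = 4.1673
  (34 − 43.1053)²/43.1053 = 1.9233
  (19 − 28.1053)²/28.1053 = 2.9499
  (70 − 60.8947)²/60.8947 = 1.3615
χ² = 4.1673 + 1.9233 + 2.9499 + 1.3615 = 10.402

10.402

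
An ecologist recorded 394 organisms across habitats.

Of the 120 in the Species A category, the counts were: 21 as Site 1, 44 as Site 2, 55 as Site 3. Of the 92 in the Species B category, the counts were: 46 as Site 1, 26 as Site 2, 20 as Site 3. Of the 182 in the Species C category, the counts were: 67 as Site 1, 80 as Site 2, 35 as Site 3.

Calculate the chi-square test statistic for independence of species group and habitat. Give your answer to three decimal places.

40.971

Row totals: 120, 92, 182. Column totals: 134, 150, 110. Grand total N = 394.
Expected counts (row total × column total / N):
  Species A, Site 1: 120×134/394 = 40.81218
  Species A, Site 2: 120×150/394 = 45.68528
  Species A, Site 3: 120×110/394 = 33.50254
  Species B, Site 1: 92×134/394 = 31.28934
  Species B, Site 2: 92×150/394 = 35.02538
  Species B, Site 3: 92×110/394 = 25.68528
  Species C, Site 1: 182×134/394 = 61.89848
  Species C, Site 2: 182×150/394 = 69.28934
  Species C, Site 3: 182×110/394 = 50.81218
Contributions (O − E)²/E:
  (21 − 40.81218)²/40.81218 = 9.6178
  (44 − 45.68528)²/45.68528 = 0.0622
  (55 − 33.50254)²/33.50254 = 13.7942
  (46 − 31.28934)²/31.28934 = 6.9162
  (26 − 35.02538)²/35.02538 = 2.3257
  (20 − 25.68528)²/25.68528 = 1.2584
  (67 − 61.89848)²/61.89848 = 0.4205
  (80 − 69.28934)²/69.28934 = 1.6556
  (35 − 50.81218)²/50.81218 = 4.9206
χ² = 9.6178 + 0.0622 + 13.7942 + 6.9162 + 2.3257 + 1.2584 + 0.4205 + 1.6556 + 4.9206 = 40.971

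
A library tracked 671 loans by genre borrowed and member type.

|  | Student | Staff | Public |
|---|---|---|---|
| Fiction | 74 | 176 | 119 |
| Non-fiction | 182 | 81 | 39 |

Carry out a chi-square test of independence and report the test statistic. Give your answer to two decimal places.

Row totals: 369, 302. Column totals: 256, 257, 158. Grand total N = 671.
Expected counts (row total × column total / N):
  Fiction, Student: 369×256/671 = 140.781
  Fiction, Staff: 369×257/671 = 141.331
  Fiction, Public: 369×158/671 = 86.888
  Non-fiction, Student: 302×256/671 = 115.219
  Non-fiction, Staff: 302×257/671 = 115.669
  Non-fiction, Public: 302×158/671 = 71.112
Contributions (O − E)²/E:
  (74 − 140.781)²/140.781 = 31.6783
  (176 − 141.331)²/141.331 = 8.5044
  (119 − 86.888)²/86.888 = 11.8679
  (182 − 115.219)²/115.219 = 38.7063
  (81 − 115.669)²/115.669 = 10.3912
  (39 − 71.112)²/71.112 = 14.5008
χ² = 31.6783 + 8.5044 + 11.8679 + 38.7063 + 10.3912 + 14.5008 = 115.65

115.65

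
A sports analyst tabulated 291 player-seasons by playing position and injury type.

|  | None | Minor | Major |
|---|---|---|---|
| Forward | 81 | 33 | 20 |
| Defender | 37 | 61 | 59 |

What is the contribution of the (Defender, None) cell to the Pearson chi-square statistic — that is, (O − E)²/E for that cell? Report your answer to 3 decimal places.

11.167

Row total (Defender) = 157; column total (None) = 118; N = 291.
Expected count E = 157 × 118 / 291 = 63.6632.
Contribution = (O − E)²/E = (37 − 63.6632)² / 63.6632 = 11.167.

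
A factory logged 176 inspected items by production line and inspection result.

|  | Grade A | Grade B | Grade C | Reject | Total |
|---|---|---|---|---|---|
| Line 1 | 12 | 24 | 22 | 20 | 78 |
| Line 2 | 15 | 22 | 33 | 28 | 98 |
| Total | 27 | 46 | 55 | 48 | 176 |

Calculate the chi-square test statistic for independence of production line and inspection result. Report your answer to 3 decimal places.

Grand total N = 176.
Expected counts (row total × column total / N):
  Line 1, Grade A: 78×27/176 = 11.9659
  Line 1, Grade B: 78×46/176 = 20.3864
  Line 1, Grade C: 78×55/176 = 24.3750
  Line 1, Reject: 78×48/176 = 21.2727
  Line 2, Grade A: 98×27/176 = 15.0341
  Line 2, Grade B: 98×46/176 = 25.6136
  Line 2, Grade C: 98×55/176 = 30.6250
  Line 2, Reject: 98×48/176 = 26.7273
Contributions (O − E)²/E:
  (12 − 11.9659)²/11.9659 = 0.0001
  (24 − 20.3864)²/20.3864 = 0.6405
  (22 − 24.3750)²/24.3750 = 0.2314
  (20 − 21.2727)²/21.2727 = 0.0761
  (15 − 15.0341)²/15.0341 = 0.0001
  (22 − 25.6136)²/25.6136 = 0.5098
  (33 − 30.6250)²/30.6250 = 0.1842
  (28 − 26.7273)²/26.7273 = 0.0606
χ² = 0.0001 + 0.6405 + 0.2314 + 0.0761 + 0.0001 + 0.5098 + 0.1842 + 0.0606 = 1.703

1.703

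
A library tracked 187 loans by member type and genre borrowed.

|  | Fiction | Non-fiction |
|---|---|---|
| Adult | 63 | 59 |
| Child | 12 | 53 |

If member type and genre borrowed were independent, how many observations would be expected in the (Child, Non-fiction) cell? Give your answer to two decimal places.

38.93

Row total (Child) = 65; column total (Non-fiction) = 112; grand total N = 187.
Expected count = (row total × column total) / N = 65 × 112 / 187 = 38.93.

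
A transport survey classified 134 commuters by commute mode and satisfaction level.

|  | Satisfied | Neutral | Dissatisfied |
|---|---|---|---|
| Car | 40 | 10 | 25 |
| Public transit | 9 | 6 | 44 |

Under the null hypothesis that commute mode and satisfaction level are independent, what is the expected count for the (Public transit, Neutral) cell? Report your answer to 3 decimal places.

Row total (Public transit) = 59; column total (Neutral) = 16; grand total N = 134.
Expected count = (row total × column total) / N = 59 × 16 / 134 = 7.045.

7.045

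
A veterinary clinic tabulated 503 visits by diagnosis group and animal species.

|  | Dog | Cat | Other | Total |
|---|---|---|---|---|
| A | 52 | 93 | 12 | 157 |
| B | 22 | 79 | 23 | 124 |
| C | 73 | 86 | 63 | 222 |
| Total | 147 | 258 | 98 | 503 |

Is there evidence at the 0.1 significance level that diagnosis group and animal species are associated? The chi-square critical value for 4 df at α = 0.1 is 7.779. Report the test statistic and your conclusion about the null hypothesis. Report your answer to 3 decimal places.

40.274; reject H₀

Grand total N = 503.
Expected counts (row total × column total / N):
  A, Dog: 157×147/503 = 45.8827
  A, Cat: 157×258/503 = 80.5288
  A, Other: 157×98/503 = 30.5885
  B, Dog: 124×147/503 = 36.2386
  B, Cat: 124×258/503 = 63.6024
  B, Other: 124×98/503 = 24.1590
  C, Dog: 222×147/503 = 64.8787
  C, Cat: 222×258/503 = 113.8688
  C, Other: 222×98/503 = 43.2525
Contributions (O − E)²/E:
  (52 − 45.8827)²/45.8827 = 0.8156
  (93 − 80.5288)²/80.5288 = 1.9314
  (12 − 30.5885)²/30.5885 = 11.2962
  (22 − 36.2386)²/36.2386 = 5.5945
  (79 − 63.6024)²/63.6024 = 3.7276
  (23 − 24.1590)²/24.1590 = 0.0556
  (73 − 64.8787)²/64.8787 = 1.0166
  (86 − 113.8688)²/113.8688 = 6.8207
  (63 − 43.2525)²/43.2525 = 9.0160
χ² = 0.8156 + 1.9314 + 11.2962 + 5.5945 + 3.7276 + 0.0556 + 1.0166 + 6.8207 + 9.0160 = 40.274
df = (3−1)(3−1) = 4. Since 40.274 > 7.779, reject the null hypothesis of independence at α = 0.1.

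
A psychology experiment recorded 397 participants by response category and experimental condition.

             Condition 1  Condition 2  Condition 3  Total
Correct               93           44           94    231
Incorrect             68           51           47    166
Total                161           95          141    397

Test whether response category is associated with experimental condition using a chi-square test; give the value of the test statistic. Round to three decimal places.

Grand total N = 397.
Expected counts (row total × column total / N):
  Correct, Condition 1: 231×161/397 = 93.68010
  Correct, Condition 2: 231×95/397 = 55.27708
  Correct, Condition 3: 231×141/397 = 82.04282
  Incorrect, Condition 1: 166×161/397 = 67.31990
  Incorrect, Condition 2: 166×95/397 = 39.72292
  Incorrect, Condition 3: 166×141/397 = 58.95718
Contributions (O − E)²/E:
  (93 − 93.68010)²/93.68010 = 0.0049
  (44 − 55.27708)²/55.27708 = 2.3006
  (94 − 82.04282)²/82.04282 = 1.7427
  (68 − 67.31990)²/67.31990 = 0.0069
  (51 − 39.72292)²/39.72292 = 3.2015
  (47 − 58.95718)²/58.95718 = 2.4251
χ² = 0.0049 + 2.3006 + 1.7427 + 0.0069 + 3.2015 + 2.4251 = 9.682

9.682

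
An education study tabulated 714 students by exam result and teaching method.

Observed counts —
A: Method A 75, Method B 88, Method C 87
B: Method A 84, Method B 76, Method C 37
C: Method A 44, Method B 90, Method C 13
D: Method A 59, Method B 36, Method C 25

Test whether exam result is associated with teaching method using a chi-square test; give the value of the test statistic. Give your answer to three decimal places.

62.667

Row totals: 250, 197, 147, 120. Column totals: 262, 290, 162. Grand total N = 714.
Expected counts (row total × column total / N):
  A, Method A: 250×262/714 = 91.7367
  A, Method B: 250×290/714 = 101.5406
  A, Method C: 250×162/714 = 56.7227
  B, Method A: 197×262/714 = 72.2885
  B, Method B: 197×290/714 = 80.0140
  B, Method C: 197×162/714 = 44.6975
  C, Method A: 147×262/714 = 53.9412
  C, Method B: 147×290/714 = 59.7059
  C, Method C: 147×162/714 = 33.3529
  D, Method A: 120×262/714 = 44.0336
  D, Method B: 120×290/714 = 48.7395
  D, Method C: 120×162/714 = 27.2269
Contributions (O − E)²/E:
  (75 − 91.7367)²/91.7367 = 3.0535
  (88 − 101.5406)²/101.5406 = 1.8057
  (87 − 56.7227)²/56.7227 = 16.1613
  (84 − 72.2885)²/72.2885 = 1.8974
  (76 − 80.0140)²/80.0140 = 0.2014
  (37 − 44.6975)²/44.6975 = 1.3256
  (44 − 53.9412)²/53.9412 = 1.8321
  (90 − 59.7059)²/59.7059 = 15.3709
  (13 − 33.3529)²/33.3529 = 12.4199
  (59 − 44.0336)²/44.0336 = 5.0869
  (36 − 48.7395)²/48.7395 = 3.3298
  (25 − 27.2269)²/27.2269 = 0.1821
χ² = 3.0535 + 1.8057 + 16.1613 + 1.8974 + 0.2014 + 1.3256 + 1.8321 + 15.3709 + 12.4199 + 5.0869 + 3.3298 + 0.1821 = 62.667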